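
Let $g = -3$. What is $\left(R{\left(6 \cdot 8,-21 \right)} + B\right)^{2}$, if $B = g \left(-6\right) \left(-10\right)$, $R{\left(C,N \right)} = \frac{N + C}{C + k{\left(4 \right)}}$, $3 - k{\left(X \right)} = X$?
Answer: $\frac{71115489}{2209} \approx 32194.0$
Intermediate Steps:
$k{\left(X \right)} = 3 - X$
$R{\left(C,N \right)} = \frac{C + N}{-1 + C}$ ($R{\left(C,N \right)} = \frac{N + C}{C + \left(3 - 4\right)} = \frac{C + N}{C + \left(3 - 4\right)} = \frac{C + N}{C - 1} = \frac{C + N}{-1 + C}$)
$B = -180$ ($B = \left(-3\right) \left(-6\right) \left(-10\right) = 18 \left(-10\right) = -180$)
$\left(R{\left(6 \cdot 8,-21 \right)} + B\right)^{2} = \left(\frac{6 \cdot 8 - 21}{-1 + 6 \cdot 8} - 180\right)^{2} = \left(\frac{48 - 21}{-1 + 48} - 180\right)^{2} = \left(\frac{1}{47} \cdot 27 - 180\right)^{2} = \left(\frac{27}{47} - 180\right)^{2} = \left(- \frac{8433}{47}\right)^{2} = \frac{71115489}{2209}$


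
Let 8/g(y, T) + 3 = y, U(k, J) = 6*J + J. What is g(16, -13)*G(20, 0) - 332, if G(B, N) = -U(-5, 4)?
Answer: -4540/13 ≈ -349.23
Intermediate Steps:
U(k, J) = 7*J
g(y, T) = 8/(-3 + y)
G(B, N) = -28 (G(B, N) = -7*4 = -1*28 = -28)
g(16, -13)*G(20, 0) - 332 = (8/(-3 + 16))*(-28) - 332 = (8/13)*(-28) - 332 = -224/13 - 332 = -4540/13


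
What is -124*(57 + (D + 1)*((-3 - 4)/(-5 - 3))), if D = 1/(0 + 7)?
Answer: -7192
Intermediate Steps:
D = 1/7 ≈ 0.14286
-124*(57 + (D + 1)*((-3 - 4)/(-5 - 3))) = -124*(57 + (1/7 + 1)*((-3 - 4)/(-5 - 3))) = -124*(57 + 8*(-7/(-8))/7) = -124*(57 + 8*(-7*(-1/8))/7) = -124*(57 + (8/7)*(7/8)) = -124*(57 + 1) = -124*58 = -7192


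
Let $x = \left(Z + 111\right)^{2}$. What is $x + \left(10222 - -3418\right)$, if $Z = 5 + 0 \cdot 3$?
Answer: $27096$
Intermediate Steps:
$Z = 5$ ($Z = 5 + 0 = 5$)
$x = 13456$ ($x = \left(5 + 111\right)^{2} = 116^{2} = 13456$)
$x + \left(10222 - -3418\right) = 13456 + \left(10222 - -3418\right) = 13456 + \left(10222 + 3418\right) = 13456 + 13640 = 27096$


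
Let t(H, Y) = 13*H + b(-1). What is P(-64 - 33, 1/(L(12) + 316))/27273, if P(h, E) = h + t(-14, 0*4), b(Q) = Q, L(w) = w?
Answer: -280/27273 ≈ -0.010267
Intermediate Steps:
t(H, Y) = -1 + 13*H (t(H, Y) = 13*H - 1 = -1 + 13*H)
P(h, E) = -183 + h (P(h, E) = h + (-1 + 13*(-14)) = h + (-1 - 182) = h - 183 = -183 + h)
P(-64 - 33, 1/(L(12) + 316))/27273 = (-183 + (-64 - 33))/27273 = (-183 - 97)*(1/27273) = -280*1/27273 = -280/27273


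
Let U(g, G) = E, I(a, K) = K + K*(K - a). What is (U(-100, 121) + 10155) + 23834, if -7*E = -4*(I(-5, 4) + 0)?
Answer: 238083/7 ≈ 34012.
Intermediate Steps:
E = 160/7 (E = -(-4)*(4*(1 + 4 - 1*(-5)) + 0)/7 = -(-4)*(4*(1 + 4 + 5) + 0)/7 = -(-4)*(4*10 + 0)/7 = -(-4)*(40 + 0)/7 = -(-4)*40/7 = -⅐*(-160) = 160/7 ≈ 22.857)
U(g, G) = 160/7
(U(-100, 121) + 10155) + 23834 = (160/7 + 10155) + 23834 = 71245/7 + 23834 = 238083/7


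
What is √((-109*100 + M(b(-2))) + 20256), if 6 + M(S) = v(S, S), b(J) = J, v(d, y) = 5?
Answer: √9355 ≈ 96.721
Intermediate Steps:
M(S) = -1 (M(S) = -6 + 5 = -1)
√((-109*100 + M(b(-2))) + 20256) = √((-109*100 - 1) + 20256) = √((-10900 - 1) + 20256) = √(-10901 + 20256) = √9355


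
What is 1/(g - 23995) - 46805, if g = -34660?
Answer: -2745347276/58655 ≈ -46805.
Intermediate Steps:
1/(g - 23995) - 46805 = 1/(-34660 - 23995) - 46805 = 1/(-58655) - 46805 = -1/58655 - 46805 = -2745347276/58655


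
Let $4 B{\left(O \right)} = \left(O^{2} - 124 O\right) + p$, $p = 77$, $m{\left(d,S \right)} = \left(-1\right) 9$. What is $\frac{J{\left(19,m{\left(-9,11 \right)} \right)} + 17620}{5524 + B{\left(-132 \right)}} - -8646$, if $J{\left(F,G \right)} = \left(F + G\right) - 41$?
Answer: $\frac{302654}{35} \approx 8647.3$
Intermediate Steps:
$m{\left(d,S \right)} = -9$
$B{\left(O \right)} = \frac{77}{4} - 31 O + \frac{O^{2}}{4}$ ($B{\left(O \right)} = \frac{\left(O^{2} - 124 O\right) + 77}{4} = \frac{77 + O^{2} - 124 O}{4} = \frac{77}{4} - 31 O + \frac{O^{2}}{4}$)
$J{\left(F,G \right)} = -41 + F + G$
$\frac{J{\left(19,m{\left(-9,11 \right)} \right)} + 17620}{5524 + B{\left(-132 \right)}} - -8646 = \frac{\left(-41 + 19 - 9\right) + 17620}{5524 + \left(\frac{77}{4} - -4092 + \frac{\left(-132\right)^{2}}{4}\right)} - -8646 = \frac{-31 + 17620}{5524 + \left(\frac{77}{4} + 4092 + \frac{1}{4} \cdot 17424\right)} + 8646 = \frac{17589}{5524 + \left(\frac{77}{4} + 4092 + 4356\right)} + 8646 = \frac{17589}{5524 + \frac{33869}{4}} + 8646 = \frac{17589}{\frac{55965}{4}} + 8646 = 17589 \cdot \frac{4}{55965} + 8646 = \frac{44}{35} + 8646 = \frac{302654}{35}$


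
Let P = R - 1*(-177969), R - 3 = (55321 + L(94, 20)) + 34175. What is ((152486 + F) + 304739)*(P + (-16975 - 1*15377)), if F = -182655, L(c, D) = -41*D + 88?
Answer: 64354814880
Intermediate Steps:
L(c, D) = 88 - 41*D
R = 88767 (R = 3 + ((55321 + (88 - 41*20)) + 34175) = 3 + ((55321 + (88 - 820)) + 34175) = 3 + ((55321 - 732) + 34175) = 3 + (54589 + 34175) = 3 + 88764 = 88767)
P = 266736 (P = 88767 - 1*(-177969) = 88767 + 177969 = 266736)
((152486 + F) + 304739)*(P + (-16975 - 1*15377)) = ((152486 - 182655) + 304739)*(266736 + (-16975 - 1*15377)) = (-30169 + 304739)*(266736 + (-16975 - 15377)) = 274570*(266736 - 32352) = 274570*234384 = 64354814880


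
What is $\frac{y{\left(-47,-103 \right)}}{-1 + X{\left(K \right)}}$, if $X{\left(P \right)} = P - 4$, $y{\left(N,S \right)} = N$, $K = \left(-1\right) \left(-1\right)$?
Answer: $\frac{47}{4} \approx 11.75$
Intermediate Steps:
$K = 1$
$X{\left(P \right)} = -4 + P$ ($X{\left(P \right)} = P - 4 = -4 + P$)
$\frac{y{\left(-47,-103 \right)}}{-1 + X{\left(K \right)}} = \frac{1}{-1 + \left(-4 + 1\right)} \left(-47\right) = \frac{1}{-1 - 3} \left(-47\right) = \frac{1}{-4} \left(-47\right) = \left(- \frac{1}{4}\right) \left(-47\right) = \frac{47}{4}$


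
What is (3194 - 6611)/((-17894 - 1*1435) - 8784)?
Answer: 1139/9371 ≈ 0.12155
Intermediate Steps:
(3194 - 6611)/((-17894 - 1*1435) - 8784) = -3417/((-17894 - 1435) - 8784) = -3417/(-19329 - 8784) = -3417/(-28113) = -3417*(-1/28113) = 1139/9371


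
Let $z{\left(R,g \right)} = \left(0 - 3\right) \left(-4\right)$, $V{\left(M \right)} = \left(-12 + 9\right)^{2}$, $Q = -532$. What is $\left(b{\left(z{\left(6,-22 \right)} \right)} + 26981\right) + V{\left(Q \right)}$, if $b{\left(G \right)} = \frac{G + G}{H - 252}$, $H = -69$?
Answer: $\frac{2887922}{107} \approx 26990.0$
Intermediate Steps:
$V{\left(M \right)} = 9$ ($V{\left(M \right)} = \left(-3\right)^{2} = 9$)
$z{\left(R,g \right)} = 12$ ($z{\left(R,g \right)} = \left(-3\right) \left(-4\right) = 12$)
$b{\left(G \right)} = - \frac{2 G}{321}$ ($b{\left(G \right)} = \frac{G + G}{-69 - 252} = \frac{2 G}{-321} = 2 G \left(- \frac{1}{321}\right) = - \frac{2 G}{321}$)
$\left(b{\left(z{\left(6,-22 \right)} \right)} + 26981\right) + V{\left(Q \right)} = \left(\left(- \frac{2}{321}\right) 12 + 26981\right) + 9 = \left(- \frac{8}{107} + 26981\right) + 9 = \frac{2886959}{107} + 9 = \frac{2887922}{107}$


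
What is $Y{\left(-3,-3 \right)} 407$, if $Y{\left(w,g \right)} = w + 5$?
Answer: $814$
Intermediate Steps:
$Y{\left(w,g \right)} = 5 + w$
$Y{\left(-3,-3 \right)} 407 = \left(5 - 3\right) 407 = 2 \cdot 407 = 814$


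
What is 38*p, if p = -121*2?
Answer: -9196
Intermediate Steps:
p = -242
38*p = 38*(-242) = -9196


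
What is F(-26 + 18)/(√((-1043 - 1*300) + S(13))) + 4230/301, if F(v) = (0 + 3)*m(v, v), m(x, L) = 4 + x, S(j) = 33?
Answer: 4230/301 + 6*I*√1310/655 ≈ 14.053 + 0.33155*I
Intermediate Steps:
F(v) = 12 + 3*v (F(v) = (0 + 3)*(4 + v) = 3*(4 + v) = 12 + 3*v)
F(-26 + 18)/(√((-1043 - 1*300) + S(13))) + 4230/301 = (12 + 3*(-26 + 18))/(√((-1043 - 1*300) + 33)) + 4230/301 = (12 + 3*(-8))/(√((-1043 - 300) + 33)) + 4230*(1/301) = (12 - 24)/(√(-1343 + 33)) + 4230/301 = -12*(-I*√1310/1310) + 4230/301 = -(-6)*I*√1310/655 + 4230/301 = 6*I*√1310/655 + 4230/301 = 4230/301 + 6*I*√1310/655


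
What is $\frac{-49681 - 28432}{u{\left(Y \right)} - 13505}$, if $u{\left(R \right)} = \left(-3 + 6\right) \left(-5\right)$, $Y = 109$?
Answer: $\frac{78113}{13520} \approx 5.7776$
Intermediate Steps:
$u{\left(R \right)} = -15$ ($u{\left(R \right)} = 3 \left(-5\right) = -15$)
$\frac{-49681 - 28432}{u{\left(Y \right)} - 13505} = \frac{-49681 - 28432}{-15 - 13505} = - \frac{78113}{-13520} = \left(-78113\right) \left(- \frac{1}{13520}\right) = \frac{78113}{13520}$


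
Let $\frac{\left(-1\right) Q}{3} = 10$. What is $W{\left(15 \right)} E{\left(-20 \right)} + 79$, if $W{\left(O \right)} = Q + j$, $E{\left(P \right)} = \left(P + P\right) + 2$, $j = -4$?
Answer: $1371$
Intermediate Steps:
$E{\left(P \right)} = 2 + 2 P$ ($E{\left(P \right)} = 2 P + 2 = 2 + 2 P$)
$Q = -30$ ($Q = \left(-3\right) 10 = -30$)
$W{\left(O \right)} = -34$ ($W{\left(O \right)} = -30 - 4 = -34$)
$W{\left(15 \right)} E{\left(-20 \right)} + 79 = - 34 \left(2 + 2 \left(-20\right)\right) + 79 = - 34 \left(2 - 40\right) + 79 = \left(-34\right) \left(-38\right) + 79 = 1292 + 79 = 1371$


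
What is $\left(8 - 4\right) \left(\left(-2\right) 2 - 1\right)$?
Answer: $-20$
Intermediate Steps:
$\left(8 - 4\right) \left(\left(-2\right) 2 - 1\right) = 4 \left(-4 - 1\right) = 4 \left(-5\right) = -20$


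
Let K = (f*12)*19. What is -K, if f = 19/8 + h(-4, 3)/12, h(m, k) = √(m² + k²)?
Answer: -1273/2 ≈ -636.50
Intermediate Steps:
h(m, k) = √(k² + m²)
f = 67/24 (f = 19/8 + √(3² + (-4)²)/12 = 19*(⅛) + √(9 + 16)*(1/12) = 19/8 + √25*(1/12) = 19/8 + 5*(1/12) = 19/8 + 5/12 = 67/24 ≈ 2.7917)
K = 1273/2 (K = ((67/24)*12)*19 = (67/2)*19 = 1273/2 ≈ 636.50)
-K = -1*1273/2 = -1273/2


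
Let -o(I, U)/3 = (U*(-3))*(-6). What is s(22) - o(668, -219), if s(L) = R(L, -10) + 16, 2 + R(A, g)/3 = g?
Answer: -11846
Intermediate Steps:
R(A, g) = -6 + 3*g
o(I, U) = -54*U (o(I, U) = -3*U*(-3)*(-6) = -3*(-3*U)*(-6) = -54*U)
s(L) = -20 (s(L) = (-6 + 3*(-10)) + 16 = (-6 - 30) + 16 = -36 + 16 = -20)
s(22) - o(668, -219) = -20 - (-54)*(-219) = -20 - 1*11826 = -20 - 11826 = -11846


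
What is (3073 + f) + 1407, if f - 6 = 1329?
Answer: 5815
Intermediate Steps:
f = 1335 (f = 6 + 1329 = 1335)
(3073 + f) + 1407 = (3073 + 1335) + 1407 = 4408 + 1407 = 5815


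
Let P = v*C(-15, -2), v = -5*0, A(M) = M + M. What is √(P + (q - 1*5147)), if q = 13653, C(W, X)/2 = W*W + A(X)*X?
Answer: √8506 ≈ 92.228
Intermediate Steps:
A(M) = 2*M
v = 0
C(W, X) = 2*W² + 4*X² (C(W, X) = 2*(W*W + (2*X)*X) = 2*(W² + 2*X²) = 2*W² + 4*X²)
P = 0 (P = 0*(2*(-15)² + 4*(-2)²) = 0*(2*225 + 4*4) = 0*(450 + 16) = 0*466 = 0)
√(P + (q - 1*5147)) = √(0 + (13653 - 1*5147)) = √(0 + (13653 - 5147)) = √(0 + 8506) = √8506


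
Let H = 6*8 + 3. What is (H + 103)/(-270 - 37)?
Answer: -154/307 ≈ -0.50163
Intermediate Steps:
H = 51 (H = 48 + 3 = 51)
(H + 103)/(-270 - 37) = (51 + 103)/(-270 - 37) = 154/(-307) = 154*(-1/307) = -154/307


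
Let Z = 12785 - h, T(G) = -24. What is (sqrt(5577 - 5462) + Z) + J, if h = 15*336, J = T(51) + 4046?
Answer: 11767 + sqrt(115) ≈ 11778.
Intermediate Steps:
J = 4022 (J = -24 + 4046 = 4022)
h = 5040
Z = 7745 (Z = 12785 - 1*5040 = 12785 - 5040 = 7745)
(sqrt(5577 - 5462) + Z) + J = (sqrt(5577 - 5462) + 7745) + 4022 = (sqrt(115) + 7745) + 4022 = (7745 + sqrt(115)) + 4022 = 11767 + sqrt(115)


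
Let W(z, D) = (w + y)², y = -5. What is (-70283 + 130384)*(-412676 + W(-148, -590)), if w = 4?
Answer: -24802180175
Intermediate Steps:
W(z, D) = 1 (W(z, D) = (4 - 5)² = (-1)² = 1)
(-70283 + 130384)*(-412676 + W(-148, -590)) = (-70283 + 130384)*(-412676 + 1) = 60101*(-412675) = -24802180175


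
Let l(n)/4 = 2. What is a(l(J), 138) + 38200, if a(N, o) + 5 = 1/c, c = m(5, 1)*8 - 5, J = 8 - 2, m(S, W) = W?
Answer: 114586/3 ≈ 38195.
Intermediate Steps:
J = 6
c = 3 (c = 1*8 - 5 = 8 - 5 = 3)
l(n) = 8 (l(n) = 4*2 = 8)
a(N, o) = -14/3 (a(N, o) = -5 + 1/3 = -5 + ⅓ = -14/3)
a(l(J), 138) + 38200 = -14/3 + 38200 = 114586/3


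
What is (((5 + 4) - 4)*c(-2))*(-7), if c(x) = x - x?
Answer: 0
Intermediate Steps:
c(x) = 0
(((5 + 4) - 4)*c(-2))*(-7) = (((5 + 4) - 4)*0)*(-7) = ((9 - 4)*0)*(-7) = (5*0)*(-7) = 0*(-7) = 0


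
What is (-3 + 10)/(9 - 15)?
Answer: -7/6 ≈ -1.1667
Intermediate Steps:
(-3 + 10)/(9 - 15) = 7/(-6) = -1/6*7 = -7/6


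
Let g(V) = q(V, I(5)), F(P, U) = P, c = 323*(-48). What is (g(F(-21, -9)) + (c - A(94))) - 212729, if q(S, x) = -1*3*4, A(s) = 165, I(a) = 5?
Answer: -228410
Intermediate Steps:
c = -15504
q(S, x) = -12 (q(S, x) = -3*4 = -12)
g(V) = -12
(g(F(-21, -9)) + (c - A(94))) - 212729 = (-12 + (-15504 - 1*165)) - 212729 = (-12 + (-15504 - 165)) - 212729 = (-12 - 15669) - 212729 = -15681 - 212729 = -228410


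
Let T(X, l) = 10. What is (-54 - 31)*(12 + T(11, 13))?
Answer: -1870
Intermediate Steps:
(-54 - 31)*(12 + T(11, 13)) = (-54 - 31)*(12 + 10) = -85*22 = -1870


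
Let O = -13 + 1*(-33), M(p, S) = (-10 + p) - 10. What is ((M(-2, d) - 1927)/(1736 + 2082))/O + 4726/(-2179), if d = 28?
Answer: -825771057/382693412 ≈ -2.1578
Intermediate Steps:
M(p, S) = -20 + p
O = -46 (O = -13 - 33 = -46)
((M(-2, d) - 1927)/(1736 + 2082))/O + 4726/(-2179) = (((-20 - 2) - 1927)/(1736 + 2082))/(-46) + 4726/(-2179) = ((-22 - 1927)/3818)*(-1/46) + 4726*(-1/2179) = -1949*1/3818*(-1/46) - 4726/2179 = -1949/3818*(-1/46) - 4726/2179 = 1949/175628 - 4726/2179 = -825771057/382693412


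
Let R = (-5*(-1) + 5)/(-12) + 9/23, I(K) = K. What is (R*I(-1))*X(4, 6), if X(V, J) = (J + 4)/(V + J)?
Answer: 61/138 ≈ 0.44203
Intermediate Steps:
X(V, J) = (4 + J)/(J + V)
R = -61/138 (R = (5 + 5)*(-1/12) + 9*(1/23) = 10*(-1/12) + 9/23 = -⅚ + 9/23 = -61/138 ≈ -0.44203)
(R*I(-1))*X(4, 6) = (-61/138*(-1))*((4 + 6)/(6 + 4)) = 61*(10/10)/138 = 61*((⅒)*10)/138 = (61/138)*1 = 61/138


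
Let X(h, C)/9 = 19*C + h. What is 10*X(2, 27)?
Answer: 46350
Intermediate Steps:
X(h, C) = 9*h + 171*C (X(h, C) = 9*(19*C + h) = 9*(h + 19*C) = 9*h + 171*C)
10*X(2, 27) = 10*(9*2 + 171*27) = 10*(18 + 4617) = 10*4635 = 46350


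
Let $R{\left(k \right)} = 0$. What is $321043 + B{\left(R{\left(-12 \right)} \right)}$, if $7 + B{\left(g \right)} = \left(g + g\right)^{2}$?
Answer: $321036$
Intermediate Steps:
$B{\left(g \right)} = -7 + 4 g^{2}$ ($B{\left(g \right)} = -7 + \left(g + g\right)^{2} = -7 + \left(2 g\right)^{2} = -7 + 4 g^{2}$)
$321043 + B{\left(R{\left(-12 \right)} \right)} = 321043 - \left(7 - 4 \cdot 0^{2}\right) = 321043 + \left(-7 + 4 \cdot 0\right) = 321043 + \left(-7 + 0\right) = 321043 - 7 = 321036$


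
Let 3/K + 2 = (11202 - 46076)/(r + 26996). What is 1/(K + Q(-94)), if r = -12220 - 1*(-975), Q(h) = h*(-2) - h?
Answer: 66376/18670779 ≈ 0.0035551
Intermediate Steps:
Q(h) = -3*h (Q(h) = -2*h - h = -3*h)
r = -11245 (r = -12220 + 975 = -11245)
K = -47253/66376 (K = 3/(-2 + (11202 - 46076)/(-11245 + 26996)) = 3/(-2 - 34874/15751) = 3/(-66376/15751) = 3*(-15751/66376) = -47253/66376 ≈ -0.71190)
1/(K + Q(-94)) = 1/(-47253/66376 - 3*(-94)) = 1/(-47253/66376 + 282) = 1/(18670779/66376) = 66376/18670779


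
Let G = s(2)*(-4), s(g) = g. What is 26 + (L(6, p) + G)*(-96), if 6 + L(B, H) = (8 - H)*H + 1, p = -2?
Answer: 3194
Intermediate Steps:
L(B, H) = -5 + H*(8 - H) (L(B, H) = -6 + ((8 - H)*H + 1) = -6 + (H*(8 - H) + 1) = -6 + (1 + H*(8 - H)) = -5 + H*(8 - H))
G = -8 (G = 2*(-4) = -8)
26 + (L(6, p) + G)*(-96) = 26 + ((-5 - 1*(-2)² + 8*(-2)) - 8)*(-96) = 26 + ((-5 - 1*4 - 16) - 8)*(-96) = 26 + ((-5 - 4 - 16) - 8)*(-96) = 26 + (-25 - 8)*(-96) = 26 - 33*(-96) = 26 + 3168 = 3194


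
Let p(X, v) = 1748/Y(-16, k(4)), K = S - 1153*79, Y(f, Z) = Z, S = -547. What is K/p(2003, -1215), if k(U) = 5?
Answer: -229085/874 ≈ -262.11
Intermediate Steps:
K = -91634 (K = -547 - 1153*79 = -547 - 91087 = -91634)
p(X, v) = 1748/5
K/p(2003, -1215) = -91634/1748/5 = -91634*5/1748 = -229085/874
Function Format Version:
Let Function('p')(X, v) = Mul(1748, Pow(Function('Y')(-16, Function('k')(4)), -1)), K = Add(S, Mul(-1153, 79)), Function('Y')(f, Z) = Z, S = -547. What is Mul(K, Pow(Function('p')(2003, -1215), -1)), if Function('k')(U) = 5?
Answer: Rational(-229085, 874) ≈ -262.11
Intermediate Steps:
K = -91634 (K = Add(-547, Mul(-1153, 79)) = Add(-547, -91087) = -91634)
Function('p')(X, v) = Rational(1748, 5) (Function('p')(X, v) = Mul(1748, Pow(5, -1)) = Mul(1748, Rational(1, 5)) = Rational(1748, 5))
Mul(K, Pow(Function('p')(2003, -1215), -1)) = Mul(-91634, Pow(Rational(1748, 5), -1)) = Mul(-91634, Rational(5, 1748)) = Rational(-229085, 874)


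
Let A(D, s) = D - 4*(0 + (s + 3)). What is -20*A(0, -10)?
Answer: -560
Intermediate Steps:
A(D, s) = -12 + D - 4*s (A(D, s) = D - 4*(0 + (3 + s)) = D - 4*(3 + s) = D - (12 + 4*s) = D + (-12 - 4*s) = -12 + D - 4*s)
-20*A(0, -10) = -20*(-12 + 0 - 4*(-10)) = -20*(-12 + 0 + 40) = -20*28 = -560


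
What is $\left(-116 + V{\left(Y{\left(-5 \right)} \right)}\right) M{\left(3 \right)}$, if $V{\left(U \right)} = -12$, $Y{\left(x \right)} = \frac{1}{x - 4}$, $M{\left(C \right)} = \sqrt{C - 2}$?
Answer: $-128$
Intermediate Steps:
$M{\left(C \right)} = \sqrt{-2 + C}$
$Y{\left(x \right)} = \frac{1}{-4 + x}$
$\left(-116 + V{\left(Y{\left(-5 \right)} \right)}\right) M{\left(3 \right)} = \left(-116 - 12\right) \sqrt{-2 + 3} = - 128 \sqrt{1} = \left(-128\right) 1 = -128$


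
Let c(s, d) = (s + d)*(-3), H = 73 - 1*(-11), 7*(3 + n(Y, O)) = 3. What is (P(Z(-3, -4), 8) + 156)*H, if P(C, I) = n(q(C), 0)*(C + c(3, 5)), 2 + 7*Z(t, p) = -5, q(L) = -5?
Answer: 18504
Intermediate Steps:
n(Y, O) = -18/7 (n(Y, O) = -3 + (⅐)*3 = -3 + 3/7 = -18/7)
H = 84 (H = 73 + 11 = 84)
Z(t, p) = -1 (Z(t, p) = -2/7 + (⅐)*(-5) = -2/7 - 5/7 = -1)
c(s, d) = -3*d - 3*s (c(s, d) = (d + s)*(-3) = -3*d - 3*s)
P(C, I) = 432/7 - 18*C/7 (P(C, I) = -18*(C + (-3*5 - 3*3))/7 = -18*(C + (-15 - 9))/7 = -18*(C - 24)/7 = -18*(-24 + C)/7 = 432/7 - 18*C/7)
(P(Z(-3, -4), 8) + 156)*H = ((432/7 - 18/7*(-1)) + 156)*84 = ((432/7 + 18/7) + 156)*84 = (450/7 + 156)*84 = (1542/7)*84 = 18504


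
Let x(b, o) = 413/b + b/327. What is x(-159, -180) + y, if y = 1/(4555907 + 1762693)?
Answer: -112563747023/36502552200 ≈ -3.0837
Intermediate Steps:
x(b, o) = 413/b + b/327 (x(b, o) = 413/b + b*(1/327) = 413/b + b/327)
y = 1/6318600 ≈ 1.5826e-7
x(-159, -180) + y = (413/(-159) + (1/327)*(-159)) + 1/6318600 = (413*(-1/159) - 53/109) + 1/6318600 = (-413/159 - 53/109) + 1/6318600 = -53444/17331 + 1/6318600 = -112563747023/36502552200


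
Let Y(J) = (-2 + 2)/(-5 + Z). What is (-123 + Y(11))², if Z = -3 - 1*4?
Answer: 15129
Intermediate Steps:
Z = -7 (Z = -3 - 4 = -7)
Y(J) = 0 (Y(J) = (-2 + 2)/(-5 - 7) = 0/(-12) = 0*(-1/12) = 0)
(-123 + Y(11))² = (-123 + 0)² = (-123)² = 15129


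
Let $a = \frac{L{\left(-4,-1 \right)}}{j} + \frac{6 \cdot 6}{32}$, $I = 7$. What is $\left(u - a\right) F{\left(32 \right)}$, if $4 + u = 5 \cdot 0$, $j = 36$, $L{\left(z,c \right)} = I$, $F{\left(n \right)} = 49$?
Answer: $- \frac{18767}{72} \approx -260.65$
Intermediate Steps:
$L{\left(z,c \right)} = 7$
$u = -4$ ($u = -4 + 5 \cdot 0 = -4 + 0 = -4$)
$a = \frac{95}{72}$ ($a = \frac{7}{36} + \frac{6 \cdot 6}{32} = 7 \cdot \frac{1}{36} + 36 \cdot \frac{1}{32} = \frac{7}{36} + \frac{9}{8} = \frac{95}{72} \approx 1.3194$)
$\left(u - a\right) F{\left(32 \right)} = \left(-4 - \frac{95}{72}\right) 49 = \left(- \frac{383}{72}\right) 49 = - \frac{18767}{72}$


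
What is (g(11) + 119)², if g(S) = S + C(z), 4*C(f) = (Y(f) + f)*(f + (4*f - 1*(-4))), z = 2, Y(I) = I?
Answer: 20736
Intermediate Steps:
C(f) = f*(4 + 5*f)/2 (C(f) = ((f + f)*(f + (4*f - 1*(-4))))/4 = ((2*f)*(f + (4*f + 4)))/4 = ((2*f)*(f + (4 + 4*f)))/4 = ((2*f)*(4 + 5*f))/4 = (2*f*(4 + 5*f))/4 = f*(4 + 5*f)/2)
g(S) = 14 + S (g(S) = S + (½)*2*(4 + 5*2) = S + (½)*2*(4 + 10) = S + (½)*2*14 = S + 14 = 14 + S)
(g(11) + 119)² = ((14 + 11) + 119)² = (25 + 119)² = 144² = 20736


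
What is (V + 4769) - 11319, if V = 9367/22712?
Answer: -8750249/1336 ≈ -6549.6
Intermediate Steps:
V = 551/1336 (V = 9367*(1/22712) = 551/1336 ≈ 0.41243)
(V + 4769) - 11319 = (551/1336 + 4769) - 11319 = 6371935/1336 - 11319 = -8750249/1336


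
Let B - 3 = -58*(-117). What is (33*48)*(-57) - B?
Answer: -97077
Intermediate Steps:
B = 6789 (B = 3 - 58*(-117) = 3 + 6786 = 6789)
(33*48)*(-57) - B = (33*48)*(-57) - 1*6789 = 1584*(-57) - 6789 = -90288 - 6789 = -97077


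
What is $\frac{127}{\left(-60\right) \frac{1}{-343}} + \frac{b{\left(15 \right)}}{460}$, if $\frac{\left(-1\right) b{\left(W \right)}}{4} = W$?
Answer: $\frac{1001723}{1380} \approx 725.89$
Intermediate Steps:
$b{\left(W \right)} = - 4 W$
$\frac{127}{\left(-60\right) \frac{1}{-343}} + \frac{b{\left(15 \right)}}{460} = \frac{127}{\left(-60\right) \frac{1}{-343}} + \frac{\left(-4\right) 15}{460} = \frac{127}{\left(-60\right) \left(- \frac{1}{343}\right)} - \frac{3}{23} = \frac{127}{\frac{60}{343}} - \frac{3}{23} = 127 \cdot \frac{343}{60} - \frac{3}{23} = \frac{43561}{60} - \frac{3}{23} = \frac{1001723}{1380}$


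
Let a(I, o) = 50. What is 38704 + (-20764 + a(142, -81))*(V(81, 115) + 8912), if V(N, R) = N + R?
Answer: -188624408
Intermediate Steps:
38704 + (-20764 + a(142, -81))*(V(81, 115) + 8912) = 38704 + (-20764 + 50)*((81 + 115) + 8912) = 38704 - 20714*(196 + 8912) = 38704 - 20714*9108 = 38704 - 188663112 = -188624408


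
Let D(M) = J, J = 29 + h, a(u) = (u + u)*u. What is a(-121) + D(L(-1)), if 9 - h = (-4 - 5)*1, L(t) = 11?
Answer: 29329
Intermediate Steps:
h = 18 (h = 9 - (-4 - 5) = 9 - (-9) = 9 - 1*(-9) = 9 + 9 = 18)
a(u) = 2*u² (a(u) = (2*u)*u = 2*u²)
J = 47 (J = 29 + 18 = 47)
D(M) = 47
a(-121) + D(L(-1)) = 2*(-121)² + 47 = 2*14641 + 47 = 29282 + 47 = 29329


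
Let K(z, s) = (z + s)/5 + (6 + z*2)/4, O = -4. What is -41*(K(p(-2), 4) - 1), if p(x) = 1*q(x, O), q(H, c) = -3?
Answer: 164/5 ≈ 32.800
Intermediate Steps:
p(x) = -3 (p(x) = 1*(-3) = -3)
K(z, s) = 3/2 + s/5 + 7*z/10 (K(z, s) = (s + z)*(1/5) + (6 + 2*z)*(1/4) = (s/5 + z/5) + (3/2 + z/2) = 3/2 + s/5 + 7*z/10)
-41*(K(p(-2), 4) - 1) = -41*((3/2 + (1/5)*4 + (7/10)*(-3)) - 1) = -41*((3/2 + 4/5 - 21/10) - 1) = -41*(1/5 - 1) = -41*(-4/5) = 164/5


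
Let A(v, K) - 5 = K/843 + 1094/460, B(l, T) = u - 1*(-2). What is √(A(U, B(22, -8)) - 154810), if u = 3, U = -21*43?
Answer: I*√5819546146016310/193890 ≈ 393.45*I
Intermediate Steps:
U = -903
B(l, T) = 5 (B(l, T) = 3 - 1*(-2) = 3 + 2 = 5)
A(v, K) = 1697/230 + K/843 (A(v, K) = 5 + (K/843 + 1094/460) = 5 + (K*(1/843) + 1094*(1/460)) = 5 + (K/843 + 547/230) = 5 + (547/230 + K/843) = 1697/230 + K/843)
√(A(U, B(22, -8)) - 154810) = √((1697/230 + (1/843)*5) - 154810) = √((1697/230 + 5/843) - 154810) = √(1431721/193890 - 154810) = √(-30014679179/193890) = I*√5819546146016310/193890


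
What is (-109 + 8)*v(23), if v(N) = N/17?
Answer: -2323/17 ≈ -136.65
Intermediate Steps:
v(N) = N/17 (v(N) = N*(1/17) = N/17)
(-109 + 8)*v(23) = (-109 + 8)*((1/17)*23) = -101*23/17 = -2323/17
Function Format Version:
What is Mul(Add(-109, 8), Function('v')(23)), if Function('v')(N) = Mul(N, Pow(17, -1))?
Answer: Rational(-2323, 17) ≈ -136.65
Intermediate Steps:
Function('v')(N) = Mul(Rational(1, 17), N) (Function('v')(N) = Mul(N, Rational(1, 17)) = Mul(Rational(1, 17), N))
Mul(Add(-109, 8), Function('v')(23)) = Mul(Add(-109, 8), Mul(Rational(1, 17), 23)) = Mul(-101, Rational(23, 17)) = Rational(-2323, 17)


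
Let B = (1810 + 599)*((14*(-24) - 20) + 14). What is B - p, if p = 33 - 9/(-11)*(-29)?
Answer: -9062760/11 ≈ -8.2389e+5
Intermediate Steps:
B = -823878 (B = 2409*((-336 - 20) + 14) = 2409*(-356 + 14) = 2409*(-342) = -823878)
p = 102/11 (p = 33 - 9*(-1/11)*(-29) = 33 + (9/11)*(-29) = 33 - 261/11 = 102/11 ≈ 9.2727)
B - p = -823878 - 1*102/11 = -823878 - 102/11 = -9062760/11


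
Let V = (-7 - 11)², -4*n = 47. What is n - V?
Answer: -1343/4 ≈ -335.75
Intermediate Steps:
n = -47/4 (n = -¼*47 = -47/4 ≈ -11.750)
V = 324 (V = (-18)² = 324)
n - V = -47/4 - 1*324 = -47/4 - 324 = -1343/4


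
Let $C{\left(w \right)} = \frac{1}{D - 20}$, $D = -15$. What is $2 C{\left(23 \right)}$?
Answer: $- \frac{2}{35} \approx -0.057143$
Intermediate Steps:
$C{\left(w \right)} = - \frac{1}{35}$ ($C{\left(w \right)} = \frac{1}{-15 - 20} = \frac{1}{-35} = - \frac{1}{35}$)
$2 C{\left(23 \right)} = 2 \left(- \frac{1}{35}\right) = - \frac{2}{35}$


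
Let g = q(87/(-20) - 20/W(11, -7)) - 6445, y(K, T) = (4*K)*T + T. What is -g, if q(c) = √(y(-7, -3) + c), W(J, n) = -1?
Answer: 6445 - √9665/10 ≈ 6435.2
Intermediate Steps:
y(K, T) = T + 4*K*T (y(K, T) = 4*K*T + T = T + 4*K*T)
q(c) = √(81 + c) (q(c) = √(-3*(1 + 4*(-7)) + c) = √(-3*(1 - 28) + c) = √(-3*(-27) + c) = √(81 + c))
g = -6445 + √9665/10 (g = √(81 + (87/(-20) - 20/(-1))) - 6445 = √(81 + (87*(-1/20) - 20*(-1))) - 6445 = √(81 + (-87/20 + 20)) - 6445 = √(81 + 313/20) - 6445 = √(1933/20) - 6445 = √9665/10 - 6445 = -6445 + √9665/10 ≈ -6435.2)
-g = -(-6445 + √9665/10) = 6445 - √9665/10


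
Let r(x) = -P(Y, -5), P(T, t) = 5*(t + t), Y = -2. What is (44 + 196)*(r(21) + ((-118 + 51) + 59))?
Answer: 10080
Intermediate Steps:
P(T, t) = 10*t (P(T, t) = 5*(2*t) = 10*t)
r(x) = 50 (r(x) = -10*(-5) = -1*(-50) = 50)
(44 + 196)*(r(21) + ((-118 + 51) + 59)) = (44 + 196)*(50 + ((-118 + 51) + 59)) = 240*(50 + (-67 + 59)) = 240*(50 - 8) = 240*42 = 10080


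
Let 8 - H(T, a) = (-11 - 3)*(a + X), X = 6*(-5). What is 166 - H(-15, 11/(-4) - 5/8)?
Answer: 2501/4 ≈ 625.25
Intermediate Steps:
X = -30
H(T, a) = -412 + 14*a (H(T, a) = 8 - (-11 - 3)*(a - 30) = 8 - (-14)*(-30 + a) = 8 - (420 - 14*a) = 8 + (-420 + 14*a) = -412 + 14*a)
166 - H(-15, 11/(-4) - 5/8) = 166 - (-412 + 14*(11/(-4) - 5/8)) = 166 - (-412 + 14*(11*(-¼) - 5*⅛)) = 166 - (-412 + 14*(-11/4 - 5/8)) = 166 - (-412 + 14*(-27/8)) = 166 - (-412 - 189/4) = 166 - 1*(-1837/4) = 166 + 1837/4 = 2501/4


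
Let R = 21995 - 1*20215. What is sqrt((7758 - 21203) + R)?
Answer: I*sqrt(11665) ≈ 108.0*I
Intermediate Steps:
R = 1780 (R = 21995 - 20215 = 1780)
sqrt((7758 - 21203) + R) = sqrt((7758 - 21203) + 1780) = sqrt(-13445 + 1780) = sqrt(-11665) = I*sqrt(11665)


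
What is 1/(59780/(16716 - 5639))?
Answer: 11077/59780 ≈ 0.18530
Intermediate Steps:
1/(59780/(16716 - 5639)) = 1/(59780/11077) = 11077/59780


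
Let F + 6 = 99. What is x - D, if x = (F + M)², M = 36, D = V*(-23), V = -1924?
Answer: -27611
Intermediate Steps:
F = 93 (F = -6 + 99 = 93)
D = 44252 (D = -1924*(-23) = 44252)
x = 16641 (x = (93 + 36)² = 129² = 16641)
x - D = 16641 - 1*44252 = 16641 - 44252 = -27611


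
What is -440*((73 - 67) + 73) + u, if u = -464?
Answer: -35224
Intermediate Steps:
-440*((73 - 67) + 73) + u = -440*((73 - 67) + 73) - 464 = -440*(6 + 73) - 464 = -440*79 - 464 = -34760 - 464 = -35224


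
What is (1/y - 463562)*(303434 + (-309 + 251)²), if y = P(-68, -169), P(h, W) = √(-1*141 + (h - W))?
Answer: -142219894476 - 153399*I*√10/10 ≈ -1.4222e+11 - 48509.0*I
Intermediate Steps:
P(h, W) = √(-141 + h - W) (P(h, W) = √(-141 + (h - W)) = √(-141 + h - W))
y = 2*I*√10 (y = √(-141 - 68 - 1*(-169)) = √(-141 - 68 + 169) = √(-40) = 2*I*√10 ≈ 6.3246*I)
(1/y - 463562)*(303434 + (-309 + 251)²) = (1/(2*I*√10) - 463562)*(303434 + (-309 + 251)²) = (-I*√10/20 - 463562)*(303434 + (-58)²) = (-463562 - I*√10/20)*(303434 + 3364) = (-463562 - I*√10/20)*306798 = -142219894476 - 153399*I*√10/10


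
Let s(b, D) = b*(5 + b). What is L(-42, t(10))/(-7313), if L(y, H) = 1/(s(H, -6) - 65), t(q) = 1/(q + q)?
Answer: 400/189399387 ≈ 2.1119e-6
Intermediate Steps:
t(q) = 1/(2*q)
L(y, H) = 1/(-65 + H*(5 + H)) (L(y, H) = 1/(H*(5 + H) - 65) = 1/(-65 + H*(5 + H)))
L(-42, t(10))/(-7313) = 1/(-65 + ((1/2)/10)*(5 + (1/2)/10)*(-7313)) = -1/7313/(-65 + ((1/2)*(1/10))*(5 + (1/2)*(1/10))) = -1/7313/(-65 + (5 + 1/20)/20) = -1/7313/(-65 + (1/20)*(101/20)) = -1/7313/(-65 + 101/400) = -1/7313/(-25899/400) = -400/25899*(-1/7313) = 400/189399387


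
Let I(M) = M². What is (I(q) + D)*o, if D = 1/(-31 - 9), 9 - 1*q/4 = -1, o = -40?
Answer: -63999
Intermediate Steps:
q = 40 (q = 36 - 4*(-1) = 36 + 4 = 40)
D = -1/40 (D = 1/(-40) = -1/40 ≈ -0.025000)
(I(q) + D)*o = (40² - 1/40)*(-40) = (1600 - 1/40)*(-40) = (63999/40)*(-40) = -63999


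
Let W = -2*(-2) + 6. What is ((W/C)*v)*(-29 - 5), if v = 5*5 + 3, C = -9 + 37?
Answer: -340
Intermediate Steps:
W = 10 (W = 4 + 6 = 10)
C = 28
v = 28 (v = 25 + 3 = 28)
((W/C)*v)*(-29 - 5) = ((10/28)*28)*(-29 - 5) = ((10*(1/28))*28)*(-34) = ((5/14)*28)*(-34) = 10*(-34) = -340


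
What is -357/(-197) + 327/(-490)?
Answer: 110511/96530 ≈ 1.1448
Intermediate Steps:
-357/(-197) + 327/(-490) = -357*(-1/197) + 327*(-1/490) = 357/197 - 327/490 = 110511/96530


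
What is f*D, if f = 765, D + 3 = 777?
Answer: 592110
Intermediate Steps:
D = 774 (D = -3 + 777 = 774)
f*D = 765*774 = 592110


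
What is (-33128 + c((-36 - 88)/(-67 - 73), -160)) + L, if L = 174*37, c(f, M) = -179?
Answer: -26869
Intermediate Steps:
L = 6438
(-33128 + c((-36 - 88)/(-67 - 73), -160)) + L = (-33128 - 179) + 6438 = -33307 + 6438 = -26869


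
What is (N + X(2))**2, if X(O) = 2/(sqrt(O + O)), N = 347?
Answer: 121104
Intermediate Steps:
X(O) = sqrt(2)/sqrt(O) (X(O) = 2/(sqrt(2*O)) = 2/((sqrt(2)*sqrt(O))) = 2*(sqrt(2)/(2*sqrt(O))) = sqrt(2)/sqrt(O))
(N + X(2))**2 = (347 + sqrt(2)/sqrt(2))**2 = (347 + sqrt(2)*(sqrt(2)/2))**2 = (347 + 1)**2 = 348**2 = 121104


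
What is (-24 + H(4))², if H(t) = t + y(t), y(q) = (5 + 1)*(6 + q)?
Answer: 1600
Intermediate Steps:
y(q) = 36 + 6*q (y(q) = 6*(6 + q) = 36 + 6*q)
H(t) = 36 + 7*t (H(t) = t + (36 + 6*t) = 36 + 7*t)
(-24 + H(4))² = (-24 + (36 + 7*4))² = (-24 + (36 + 28))² = (-24 + 64)² = 40² = 1600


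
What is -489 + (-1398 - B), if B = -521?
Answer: -1366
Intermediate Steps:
-489 + (-1398 - B) = -489 + (-1398 - 1*(-521)) = -489 + (-1398 + 521) = -489 - 877 = -1366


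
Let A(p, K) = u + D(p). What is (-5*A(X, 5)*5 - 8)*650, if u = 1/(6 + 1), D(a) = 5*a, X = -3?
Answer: 1653600/7 ≈ 2.3623e+5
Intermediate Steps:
u = 1/7 ≈ 0.14286
A(p, K) = 1/7 + 5*p
(-5*A(X, 5)*5 - 8)*650 = (-5*(1/7 + 5*(-3))*5 - 8)*650 = (-5*(1/7 - 15)*5 - 8)*650 = (-5*(-104/7)*5 - 8)*650 = ((520/7)*5 - 8)*650 = (2600/7 - 8)*650 = (2544/7)*650 = 1653600/7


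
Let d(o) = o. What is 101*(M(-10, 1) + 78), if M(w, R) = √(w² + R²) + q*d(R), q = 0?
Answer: 7878 + 101*√101 ≈ 8893.0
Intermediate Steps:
M(w, R) = √(R² + w²) (M(w, R) = √(w² + R²) + 0*R = √(R² + w²) + 0 = √(R² + w²))
101*(M(-10, 1) + 78) = 101*(√(1² + (-10)²) + 78) = 101*(√(1 + 100) + 78) = 101*(√101 + 78) = 101*(78 + √101) = 7878 + 101*√101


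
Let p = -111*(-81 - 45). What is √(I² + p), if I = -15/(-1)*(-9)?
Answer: 3*√3579 ≈ 179.47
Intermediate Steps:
p = 13986 (p = -111*(-126) = 13986)
I = -135 (I = -15*(-1)*(-9) = 15*(-9) = -135)
√(I² + p) = √((-135)² + 13986) = √(18225 + 13986) = √32211 = 3*√3579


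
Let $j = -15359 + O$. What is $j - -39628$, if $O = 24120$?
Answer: $48389$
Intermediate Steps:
$j = 8761$ ($j = -15359 + 24120 = 8761$)
$j - -39628 = 8761 - -39628 = 8761 + 39628 = 48389$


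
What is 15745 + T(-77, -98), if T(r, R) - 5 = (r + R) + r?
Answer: 15498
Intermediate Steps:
T(r, R) = 5 + R + 2*r (T(r, R) = 5 + ((r + R) + r) = 5 + ((R + r) + r) = 5 + (R + 2*r) = 5 + R + 2*r)
15745 + T(-77, -98) = 15745 + (5 - 98 + 2*(-77)) = 15745 + (5 - 98 - 154) = 15745 - 247 = 15498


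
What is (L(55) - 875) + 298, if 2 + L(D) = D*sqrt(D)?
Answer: -579 + 55*sqrt(55) ≈ -171.11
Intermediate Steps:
L(D) = -2 + D**(3/2) (L(D) = -2 + D*sqrt(D) = -2 + D**(3/2))
(L(55) - 875) + 298 = ((-2 + 55**(3/2)) - 875) + 298 = ((-2 + 55*sqrt(55)) - 875) + 298 = (-877 + 55*sqrt(55)) + 298 = -579 + 55*sqrt(55)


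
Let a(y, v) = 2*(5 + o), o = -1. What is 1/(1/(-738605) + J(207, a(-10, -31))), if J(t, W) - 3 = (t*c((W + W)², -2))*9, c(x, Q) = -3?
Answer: -738605/4125847531 ≈ -0.00017902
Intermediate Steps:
a(y, v) = 8 (a(y, v) = 2*(5 - 1) = 2*4 = 8)
J(t, W) = 3 - 27*t (J(t, W) = 3 + (t*(-3))*9 = 3 - 3*t*9 = 3 - 27*t)
1/(1/(-738605) + J(207, a(-10, -31))) = 1/(1/(-738605) + (3 - 27*207)) = 1/(-1/738605 + (3 - 5589)) = 1/(-1/738605 - 5586) = 1/(-4125847531/738605) = -738605/4125847531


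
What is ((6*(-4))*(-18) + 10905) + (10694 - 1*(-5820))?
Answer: 27851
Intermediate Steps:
((6*(-4))*(-18) + 10905) + (10694 - 1*(-5820)) = (-24*(-18) + 10905) + (10694 + 5820) = (432 + 10905) + 16514 = 11337 + 16514 = 27851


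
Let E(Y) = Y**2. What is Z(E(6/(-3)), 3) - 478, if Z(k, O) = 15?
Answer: -463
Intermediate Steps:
Z(E(6/(-3)), 3) - 478 = 15 - 478 = -463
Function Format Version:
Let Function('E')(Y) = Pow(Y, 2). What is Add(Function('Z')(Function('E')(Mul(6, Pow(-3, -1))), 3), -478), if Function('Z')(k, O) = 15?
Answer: -463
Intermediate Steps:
Add(Function('Z')(Function('E')(Mul(6, Pow(-3, -1))), 3), -478) = Add(15, -478) = -463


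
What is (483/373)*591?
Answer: 285453/373 ≈ 765.29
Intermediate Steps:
(483/373)*591 = 285453/373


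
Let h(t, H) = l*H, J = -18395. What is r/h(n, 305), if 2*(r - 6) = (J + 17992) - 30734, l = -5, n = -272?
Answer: 1245/122 ≈ 10.205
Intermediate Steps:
r = -31125/2 (r = 6 + ((-18395 + 17992) - 30734)/2 = 6 + (-403 - 30734)/2 = 6 + (½)*(-31137) = 6 - 31137/2 = -31125/2 ≈ -15563.)
h(t, H) = -5*H
r/h(n, 305) = -31125/(2*((-5*305))) = -31125/2/(-1525) = -31125/2*(-1/1525) = 1245/122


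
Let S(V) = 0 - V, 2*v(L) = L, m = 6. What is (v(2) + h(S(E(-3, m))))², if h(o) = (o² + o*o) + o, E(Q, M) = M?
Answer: 4489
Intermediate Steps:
v(L) = L/2
S(V) = -V
h(o) = o + 2*o² (h(o) = (o² + o²) + o = 2*o² + o = o + 2*o²)
(v(2) + h(S(E(-3, m))))² = ((½)*2 + (-1*6)*(1 + 2*(-1*6)))² = (1 - 6*(1 + 2*(-6)))² = (1 - 6*(1 - 12))² = (1 - 6*(-11))² = (1 + 66)² = 67² = 4489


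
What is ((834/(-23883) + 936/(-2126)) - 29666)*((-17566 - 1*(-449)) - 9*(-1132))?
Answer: 1739551931945100/8462543 ≈ 2.0556e+8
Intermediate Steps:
((834/(-23883) + 936/(-2126)) - 29666)*((-17566 - 1*(-449)) - 9*(-1132)) = ((834*(-1/23883) + 936*(-1/2126)) - 29666)*((-17566 + 449) + 10188) = ((-278/7961 - 468/1063) - 29666)*(-17117 + 10188) = (-4021262/8462543 - 29666)*(-6929) = -251053821900/8462543*(-6929) = 1739551931945100/8462543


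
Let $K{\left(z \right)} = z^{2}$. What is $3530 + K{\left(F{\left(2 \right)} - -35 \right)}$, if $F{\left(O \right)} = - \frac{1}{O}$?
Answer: $\frac{18881}{4} \approx 4720.3$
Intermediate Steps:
$3530 + K{\left(F{\left(2 \right)} - -35 \right)} = 3530 + \left(- \frac{1}{2} - -35\right)^{2} = 3530 + \left(\left(-1\right) \frac{1}{2} + 35\right)^{2} = 3530 + \left(- \frac{1}{2} + 35\right)^{2} = 3530 + \left(\frac{69}{2}\right)^{2} = 3530 + \frac{4761}{4} = \frac{18881}{4}$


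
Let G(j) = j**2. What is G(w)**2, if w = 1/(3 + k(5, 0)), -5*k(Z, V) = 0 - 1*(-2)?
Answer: 625/28561 ≈ 0.021883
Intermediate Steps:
k(Z, V) = -2/5 (k(Z, V) = -(0 - 1*(-2))/5 = -(0 + 2)/5 = -1/5*2 = -2/5)
w = 5/13 (w = 1/(3 - 2/5) = 1/(13/5) = 5/13 ≈ 0.38462)
G(w)**2 = ((5/13)**2)**2 = (25/169)**2 = 625/28561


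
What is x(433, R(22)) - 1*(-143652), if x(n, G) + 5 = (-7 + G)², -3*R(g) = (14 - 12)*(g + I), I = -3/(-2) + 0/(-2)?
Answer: 1297447/9 ≈ 1.4416e+5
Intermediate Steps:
I = 3/2 (I = -3*(-½) + 0*(-½) = 3/2 + 0 = 3/2 ≈ 1.5000)
R(g) = -1 - 2*g/3 (R(g) = -(14 - 12)*(g + 3/2)/3 = -2*(3/2 + g)/3 = -(3 + 2*g)/3 = -1 - 2*g/3)
x(n, G) = -5 + (-7 + G)²
x(433, R(22)) - 1*(-143652) = (-5 + (-7 + (-1 - ⅔*22))²) - 1*(-143652) = (-5 + (-7 + (-1 - 44/3))²) + 143652 = (-5 + (-7 - 47/3)²) + 143652 = (-5 + (-68/3)²) + 143652 = (-5 + 4624/9) + 143652 = 4579/9 + 143652 = 1297447/9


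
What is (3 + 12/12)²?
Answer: 16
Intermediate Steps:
(3 + 12/12)² = (3 + 12*(1/12))² = (3 + 1)² = 4² = 16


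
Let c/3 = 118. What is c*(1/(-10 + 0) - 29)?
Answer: -51507/5 ≈ -10301.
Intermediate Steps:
c = 354 (c = 3*118 = 354)
c*(1/(-10 + 0) - 29) = 354*(1/(-10 + 0) - 29) = 354*(1/(-10) - 29) = 354*(-1/10 - 29) = 354*(-291/10) = -51507/5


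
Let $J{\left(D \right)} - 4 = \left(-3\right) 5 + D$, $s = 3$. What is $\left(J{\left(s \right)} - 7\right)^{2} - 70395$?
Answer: $-70170$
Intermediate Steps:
$J{\left(D \right)} = -11 + D$ ($J{\left(D \right)} = 4 + \left(\left(-3\right) 5 + D\right) = 4 + \left(-15 + D\right) = -11 + D$)
$\left(J{\left(s \right)} - 7\right)^{2} - 70395 = \left(\left(-11 + 3\right) - 7\right)^{2} - 70395 = \left(-8 - 7\right)^{2} - 70395 = \left(-15\right)^{2} - 70395 = 225 - 70395 = -70170$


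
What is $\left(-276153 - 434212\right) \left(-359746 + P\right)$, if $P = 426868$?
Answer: $-47681119530$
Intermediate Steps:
$\left(-276153 - 434212\right) \left(-359746 + P\right) = \left(-276153 - 434212\right) \left(-359746 + 426868\right) = \left(-710365\right) 67122 = -47681119530$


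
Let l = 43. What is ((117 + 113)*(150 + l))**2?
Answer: 1970472100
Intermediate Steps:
((117 + 113)*(150 + l))**2 = ((117 + 113)*(150 + 43))**2 = (230*193)**2 = 44390**2 = 1970472100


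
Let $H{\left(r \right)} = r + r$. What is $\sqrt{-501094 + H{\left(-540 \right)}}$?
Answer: $i \sqrt{502174} \approx 708.64 i$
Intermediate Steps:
$H{\left(r \right)} = 2 r$
$\sqrt{-501094 + H{\left(-540 \right)}} = \sqrt{-501094 + 2 \left(-540\right)} = \sqrt{-501094 - 1080} = \sqrt{-502174} = i \sqrt{502174}$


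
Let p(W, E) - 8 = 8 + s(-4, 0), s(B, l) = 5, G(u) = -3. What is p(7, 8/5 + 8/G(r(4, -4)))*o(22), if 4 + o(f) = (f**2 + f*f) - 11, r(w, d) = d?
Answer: 20013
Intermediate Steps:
o(f) = -15 + 2*f**2 (o(f) = -4 + ((f**2 + f*f) - 11) = -4 + ((f**2 + f**2) - 11) = -4 + (2*f**2 - 11) = -4 + (-11 + 2*f**2) = -15 + 2*f**2)
p(W, E) = 21 (p(W, E) = 8 + (8 + 5) = 8 + 13 = 21)
p(7, 8/5 + 8/G(r(4, -4)))*o(22) = 21*(-15 + 2*22**2) = 21*(-15 + 2*484) = 21*(-15 + 968) = 21*953 = 20013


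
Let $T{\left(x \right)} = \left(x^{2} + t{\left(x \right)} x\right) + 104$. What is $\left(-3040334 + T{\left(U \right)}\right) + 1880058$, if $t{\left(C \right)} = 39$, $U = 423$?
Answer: $-964746$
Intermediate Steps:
$T{\left(x \right)} = 104 + x^{2} + 39 x$ ($T{\left(x \right)} = \left(x^{2} + 39 x\right) + 104 = 104 + x^{2} + 39 x$)
$\left(-3040334 + T{\left(U \right)}\right) + 1880058 = \left(-3040334 + \left(104 + 423^{2} + 39 \cdot 423\right)\right) + 1880058 = \left(-3040334 + \left(104 + 178929 + 16497\right)\right) + 1880058 = \left(-3040334 + 195530\right) + 1880058 = -2844804 + 1880058 = -964746$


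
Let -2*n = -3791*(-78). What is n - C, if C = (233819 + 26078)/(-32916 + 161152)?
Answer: -18959824261/128236 ≈ -1.4785e+5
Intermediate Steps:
C = 259897/128236 ≈ 2.0267
n = -147849 (n = -(-3791)*(-78)/2 = -1/2*295698 = -147849)
n - C = -147849 - 1*259897/128236 = -147849 - 259897/128236 = -18959824261/128236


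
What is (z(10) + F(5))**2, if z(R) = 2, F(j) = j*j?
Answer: 729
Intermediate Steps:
F(j) = j**2
(z(10) + F(5))**2 = (2 + 5**2)**2 = (2 + 25)**2 = 27**2 = 729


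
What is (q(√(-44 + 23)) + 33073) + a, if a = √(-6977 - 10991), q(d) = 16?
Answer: 33089 + 4*I*√1123 ≈ 33089.0 + 134.04*I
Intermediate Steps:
a = 4*I*√1123 (a = √(-17968) = 4*I*√1123 ≈ 134.04*I)
(q(√(-44 + 23)) + 33073) + a = (16 + 33073) + 4*I*√1123 = 33089 + 4*I*√1123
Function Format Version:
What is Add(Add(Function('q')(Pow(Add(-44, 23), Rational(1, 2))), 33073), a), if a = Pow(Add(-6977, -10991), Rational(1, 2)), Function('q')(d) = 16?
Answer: Add(33089, Mul(4, I, Pow(1123, Rational(1, 2)))) ≈ Add(33089., Mul(134.04, I))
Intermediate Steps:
a = Mul(4, I, Pow(1123, Rational(1, 2))) (a = Pow(-17968, Rational(1, 2)) = Mul(4, I, Pow(1123, Rational(1, 2))) ≈ Mul(134.04, I))
Add(Add(Function('q')(Pow(Add(-44, 23), Rational(1, 2))), 33073), a) = Add(Add(16, 33073), Mul(4, I, Pow(1123, Rational(1, 2)))) = Add(33089, Mul(4, I, Pow(1123, Rational(1, 2))))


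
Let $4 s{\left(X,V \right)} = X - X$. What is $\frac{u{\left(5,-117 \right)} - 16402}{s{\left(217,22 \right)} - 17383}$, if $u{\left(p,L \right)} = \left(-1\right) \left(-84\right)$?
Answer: $\frac{16318}{17383} \approx 0.93873$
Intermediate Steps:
$s{\left(X,V \right)} = 0$ ($s{\left(X,V \right)} = \frac{X - X}{4} = \frac{1}{4} \cdot 0 = 0$)
$u{\left(p,L \right)} = 84$
$\frac{u{\left(5,-117 \right)} - 16402}{s{\left(217,22 \right)} - 17383} = \frac{84 - 16402}{0 - 17383} = - \frac{16318}{-17383} = \left(-16318\right) \left(- \frac{1}{17383}\right) = \frac{16318}{17383}$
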